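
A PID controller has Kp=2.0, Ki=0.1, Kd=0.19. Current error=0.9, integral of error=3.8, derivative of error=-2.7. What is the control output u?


u = Kp*e + Ki*int(e) + Kd*de/dt
= 2.0*0.9 + 0.1*3.8 + 0.19*(-2.7)
= 1.8 + 0.38 + -0.513
= 1.667


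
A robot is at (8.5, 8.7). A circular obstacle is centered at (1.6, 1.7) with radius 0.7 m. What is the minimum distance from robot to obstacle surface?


center_dist = sqrt((8.5-1.6)^2 + (8.7-1.7)^2)
= sqrt(47.61 + 49.0)
= 9.829
min_dist = center_dist - radius = 9.829 - 0.7 = 9.129 m


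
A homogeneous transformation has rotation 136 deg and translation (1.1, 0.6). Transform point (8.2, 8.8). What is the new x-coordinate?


x' = cos(theta)*px - sin(theta)*py + tx
= -0.7193*8.2 - 0.6947*8.8 + 1.1
= -10.9116


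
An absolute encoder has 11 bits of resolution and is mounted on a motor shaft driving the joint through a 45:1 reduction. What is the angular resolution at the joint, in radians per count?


counts = 2^11 = 2048
effective counts at joint = 2048 * 45 = 92160
resolution = 2*pi / 92160
= 6.8177e-05 rad/count


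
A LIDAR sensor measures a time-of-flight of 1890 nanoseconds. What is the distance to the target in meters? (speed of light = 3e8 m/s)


tof = 1890 ns = 1.89e-06 s
dist = c * tof / 2
= 3e8 * 1.89e-06 / 2
= 283.5 m


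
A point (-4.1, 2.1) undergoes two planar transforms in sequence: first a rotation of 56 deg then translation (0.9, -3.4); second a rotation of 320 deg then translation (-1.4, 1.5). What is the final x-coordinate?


After transform 1:
x1 = cos(56)*-4.1 - sin(56)*2.1 + 0.9 = -3.1337
y1 = sin(56)*-4.1 + cos(56)*2.1 + -3.4 = -5.6247
After transform 2:
x2 = cos(320)*-3.1337 - sin(320)*-5.6247 + -1.4
= -7.416


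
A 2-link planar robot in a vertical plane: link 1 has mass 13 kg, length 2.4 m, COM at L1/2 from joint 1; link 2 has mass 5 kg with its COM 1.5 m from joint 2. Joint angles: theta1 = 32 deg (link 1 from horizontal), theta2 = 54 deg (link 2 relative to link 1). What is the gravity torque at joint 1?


Horizontal distance from joint 1 to link-1 COM:
  x_c1 = (L1/2)*cos(t1) = 1.2 * 0.848 = 1.0177 m
Horizontal distance from joint 1 to link-2 COM:
  x_c2 = L1*cos(t1) + Lc2*cos(t1+t2)
       = 2.4*0.848 + 1.5*0.0698 = 2.14 m
tau1 = m1*g*x_c1 + m2*g*x_c2
     = 13*9.81*1.0177 + 5*9.81*2.14
     = 129.7819 + 104.9646
     = 234.7464 Nm


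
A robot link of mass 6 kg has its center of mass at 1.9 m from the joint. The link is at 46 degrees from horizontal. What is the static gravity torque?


tau = m*g*L*cos(angle)
= 6 * 9.81 * 1.9 * cos(46 deg)
= 6 * 9.81 * 1.9 * 0.6947
= 77.6864 Nm


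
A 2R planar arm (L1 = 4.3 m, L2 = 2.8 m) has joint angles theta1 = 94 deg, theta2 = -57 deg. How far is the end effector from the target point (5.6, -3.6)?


End effector via forward kinematics:
x = L1*cos(t1) + L2*cos(t1+t2) = 1.9362
y = L1*sin(t1) + L2*sin(t1+t2) = 5.9746
Distance to target:
d = sqrt((5.6 - 1.9362)^2 + (-3.6 - 5.9746)^2)
= sqrt(13.4232 + 91.6731)
= 10.2517 m


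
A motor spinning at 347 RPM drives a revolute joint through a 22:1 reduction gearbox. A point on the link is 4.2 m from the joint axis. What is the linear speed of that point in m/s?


omega_motor = 347 * 2*pi/60 = 36.3378 rad/s
omega_joint = omega_motor / 22 = 1.6517 rad/s
v = omega_joint * r = 1.6517 * 4.2
= 6.9372 m/s


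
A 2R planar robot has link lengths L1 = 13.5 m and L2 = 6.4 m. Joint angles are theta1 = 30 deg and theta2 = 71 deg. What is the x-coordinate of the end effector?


Convert angles to radians: theta1 = 0.5236, theta2 = 1.2392
x = L1*cos(theta1) + L2*cos(theta1+theta2)
x = 11.6913 + -1.2212
x = 10.4702


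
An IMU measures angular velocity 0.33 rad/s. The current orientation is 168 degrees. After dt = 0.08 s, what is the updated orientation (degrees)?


delta_theta = w * dt = 0.33 * 0.08 = 0.0264 rad
= 1.5126 deg
theta_new = 168 + 1.5126 = 169.5126 deg


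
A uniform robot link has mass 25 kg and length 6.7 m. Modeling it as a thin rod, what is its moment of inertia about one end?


I = (1/3) * m * L^2
= (1/3) * 25 * 6.7^2
= 0.333333 * 25 * 44.89
= 374.0833 kg*m^2


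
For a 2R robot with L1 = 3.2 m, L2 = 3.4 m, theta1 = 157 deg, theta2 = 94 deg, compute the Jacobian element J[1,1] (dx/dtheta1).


J[1,1] = -L1*sin(t1) - L2*sin(t1+t2)
= -3.2*sin(157) - 3.4*sin(251)
= 1.9644


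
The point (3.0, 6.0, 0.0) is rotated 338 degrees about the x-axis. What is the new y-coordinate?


Rotation about x-axis: y' = y*cos(theta) - z*sin(theta)
= 6.0 * 0.9272 - 0.0 * -0.3746
= 5.5631


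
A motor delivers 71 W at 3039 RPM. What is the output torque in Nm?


omega = 3039 * 2*pi/60 = 318.2433 rad/s
tau = P / omega = 71 / 318.2433
= 0.2231 Nm


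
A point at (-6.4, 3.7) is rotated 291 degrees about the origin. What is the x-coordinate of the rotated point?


x' = x*cos(theta) - y*sin(theta)
cos(291 deg) = 0.3584, sin(291 deg) = -0.9336
x' = -6.4 * 0.3584 - 3.7 * -0.9336
= -2.2936 - -3.4542
= 1.1607


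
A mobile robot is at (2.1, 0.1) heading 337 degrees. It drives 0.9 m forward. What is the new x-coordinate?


x_new = x0 + d*cos(theta)
= 2.1 + 0.9*cos(337)
= 2.1 + 0.8285
= 2.9285


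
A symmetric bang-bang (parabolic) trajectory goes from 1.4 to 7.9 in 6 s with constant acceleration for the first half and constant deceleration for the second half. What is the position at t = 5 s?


Symmetric rest-to-rest: each phase covers (pf-p0)/2 in time T/2. 0.5*a*(T/2)^2 = (pf-p0)/2 => a = 4*(pf-p0)/T^2
a = 4*(7.9-1.4)/6^2 = 0.7222
t = 5 is in the deceleration phase (t > T/2).
p = pf - 0.5*a*(T-t)^2 = 7.9 - 0.5*0.7222*1^2
= 7.5389


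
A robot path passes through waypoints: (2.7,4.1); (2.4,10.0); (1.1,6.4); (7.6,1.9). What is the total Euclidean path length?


Segment lengths:
  seg1 = sqrt((-0.3)^2 + (5.9)^2) = 5.9076
  seg2 = sqrt((-1.3)^2 + (-3.6)^2) = 3.8275
  seg3 = sqrt((6.5)^2 + (-4.5)^2) = 7.9057
Total = 17.6408


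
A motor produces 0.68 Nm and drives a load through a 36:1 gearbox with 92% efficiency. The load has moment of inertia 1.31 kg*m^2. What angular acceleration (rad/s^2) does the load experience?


tau_out = tau_motor * N * eta
= 0.68 * 36 * 0.92 = 22.5216 Nm
alpha = tau_out / I = 22.5216 / 1.31
= 17.1921 rad/s^2


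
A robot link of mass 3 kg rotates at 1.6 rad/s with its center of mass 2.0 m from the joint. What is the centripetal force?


F = m * omega^2 * r
= 3 * 1.6^2 * 2.0
= 3 * 2.56 * 2.0
= 15.36 N


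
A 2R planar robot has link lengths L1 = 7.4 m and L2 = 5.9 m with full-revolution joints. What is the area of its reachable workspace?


r_max = L1 + L2 = 13.3 m
r_min = |L1 - L2| = 1.5 m
Area = pi*(r_max^2 - r_min^2)
= pi*(176.89 - 2.25)
= pi * 174.64
= 548.6477 m^2


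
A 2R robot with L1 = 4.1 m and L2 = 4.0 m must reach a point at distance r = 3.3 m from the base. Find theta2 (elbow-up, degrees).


cos(theta2) = (r^2 - L1^2 - L2^2) / (2*L1*L2)
cos(theta2) = (10.89 - 16.81 - 16.0) / 32.8
cos(theta2) = -0.668293
theta2 = 131.9354 degrees


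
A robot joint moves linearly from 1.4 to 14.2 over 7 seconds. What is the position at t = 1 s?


s = t/T = 1/7 = 0.1429
p(t) = p0 + (pf-p0)*s
= 1.4 + (14.2 - 1.4) * 0.1429
= 3.2286


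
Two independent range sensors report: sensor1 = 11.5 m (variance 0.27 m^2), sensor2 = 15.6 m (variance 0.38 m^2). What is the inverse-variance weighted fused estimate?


w1 = (1/var1) / (1/var1 + 1/var2)
   = 3.7037 / (3.7037 + 2.6316) = 0.5846
w2 = 1 - w1 = 0.4154
fused = w1*s1 + w2*s2 = 6.7231 + 6.48
= 13.2031 m


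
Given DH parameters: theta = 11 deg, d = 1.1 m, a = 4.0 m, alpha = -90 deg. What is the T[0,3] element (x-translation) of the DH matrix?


T[0,3] = a * cos(theta)
= 4.0 * cos(11 deg)
= 4.0 * 0.9816
= 3.9265


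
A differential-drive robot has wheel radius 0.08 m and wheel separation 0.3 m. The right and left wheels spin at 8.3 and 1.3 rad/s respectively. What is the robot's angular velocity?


vR = r*wR = 0.08*8.3 = 0.664 m/s
vL = r*wL = 0.08*1.3 = 0.104 m/s
v = (vR+vL)/2 = 0.384 m/s
omega = (vR-vL)/L = 1.8667 rad/s
angular velocity = 1.8667 rad/s


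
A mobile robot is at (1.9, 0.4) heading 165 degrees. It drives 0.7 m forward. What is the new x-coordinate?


x_new = x0 + d*cos(theta)
= 1.9 + 0.7*cos(165)
= 1.9 + -0.6761
= 1.2239


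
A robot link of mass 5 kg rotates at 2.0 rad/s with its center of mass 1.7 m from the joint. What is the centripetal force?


F = m * omega^2 * r
= 5 * 2.0^2 * 1.7
= 5 * 4.0 * 1.7
= 34.0 N


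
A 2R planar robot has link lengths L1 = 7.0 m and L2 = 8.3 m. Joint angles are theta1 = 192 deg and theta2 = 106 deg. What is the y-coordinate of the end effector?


Convert angles to radians: theta1 = 3.351, theta2 = 1.85
y = L1*sin(theta1) + L2*sin(theta1+theta2)
y = -1.4554 + -7.3285
y = -8.7838


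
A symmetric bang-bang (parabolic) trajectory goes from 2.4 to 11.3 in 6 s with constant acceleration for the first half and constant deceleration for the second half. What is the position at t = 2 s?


Symmetric rest-to-rest: each phase covers (pf-p0)/2 in time T/2. 0.5*a*(T/2)^2 = (pf-p0)/2 => a = 4*(pf-p0)/T^2
a = 4*(11.3-2.4)/6^2 = 0.9889
t = 2 is in the acceleration phase (t <= T/2).
p = p0 + 0.5*a*t^2 = 2.4 + 0.5*0.9889*2^2
= 4.3778


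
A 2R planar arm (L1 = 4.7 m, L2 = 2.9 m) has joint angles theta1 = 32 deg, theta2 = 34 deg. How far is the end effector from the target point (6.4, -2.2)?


End effector via forward kinematics:
x = L1*cos(t1) + L2*cos(t1+t2) = 5.1654
y = L1*sin(t1) + L2*sin(t1+t2) = 5.1399
Distance to target:
d = sqrt((6.4 - 5.1654)^2 + (-2.2 - 5.1399)^2)
= sqrt(1.5243 + 53.8742)
= 7.443 m


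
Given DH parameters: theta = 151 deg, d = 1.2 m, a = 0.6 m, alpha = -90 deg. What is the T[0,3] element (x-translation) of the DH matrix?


T[0,3] = a * cos(theta)
= 0.6 * cos(151 deg)
= 0.6 * -0.8746
= -0.5248


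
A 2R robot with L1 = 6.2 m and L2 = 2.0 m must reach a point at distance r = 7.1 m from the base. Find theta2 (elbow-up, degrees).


cos(theta2) = (r^2 - L1^2 - L2^2) / (2*L1*L2)
cos(theta2) = (50.41 - 38.44 - 4.0) / 24.8
cos(theta2) = 0.321371
theta2 = 71.2541 degrees


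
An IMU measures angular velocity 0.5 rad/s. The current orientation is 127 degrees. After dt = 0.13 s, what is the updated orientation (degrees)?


delta_theta = w * dt = 0.5 * 0.13 = 0.065 rad
= 3.7242 deg
theta_new = 127 + 3.7242 = 130.7242 deg


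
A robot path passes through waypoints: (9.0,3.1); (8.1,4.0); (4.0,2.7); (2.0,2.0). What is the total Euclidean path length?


Segment lengths:
  seg1 = sqrt((-0.9)^2 + (0.9)^2) = 1.2728
  seg2 = sqrt((-4.1)^2 + (-1.3)^2) = 4.3012
  seg3 = sqrt((-2.0)^2 + (-0.7)^2) = 2.119
Total = 7.6929


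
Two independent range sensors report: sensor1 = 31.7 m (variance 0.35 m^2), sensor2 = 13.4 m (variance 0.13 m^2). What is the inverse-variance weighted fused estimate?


w1 = (1/var1) / (1/var1 + 1/var2)
   = 2.8571 / (2.8571 + 7.6923) = 0.2708
w2 = 1 - w1 = 0.7292
fused = w1*s1 + w2*s2 = 8.5854 + 9.7708
= 18.3563 m


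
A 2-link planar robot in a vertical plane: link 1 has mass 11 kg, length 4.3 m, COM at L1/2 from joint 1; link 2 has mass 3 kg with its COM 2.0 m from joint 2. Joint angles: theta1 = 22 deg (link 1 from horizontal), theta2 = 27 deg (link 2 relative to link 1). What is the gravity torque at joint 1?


Horizontal distance from joint 1 to link-1 COM:
  x_c1 = (L1/2)*cos(t1) = 2.15 * 0.9272 = 1.9934 m
Horizontal distance from joint 1 to link-2 COM:
  x_c2 = L1*cos(t1) + Lc2*cos(t1+t2)
       = 4.3*0.9272 + 2.0*0.6561 = 5.299 m
tau1 = m1*g*x_c1 + m2*g*x_c2
     = 11*9.81*1.9934 + 3*9.81*5.299
     = 215.1127 + 155.9498
     = 371.0625 Nm


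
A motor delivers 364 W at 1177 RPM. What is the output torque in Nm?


omega = 1177 * 2*pi/60 = 123.2552 rad/s
tau = P / omega = 364 / 123.2552
= 2.9532 Nm


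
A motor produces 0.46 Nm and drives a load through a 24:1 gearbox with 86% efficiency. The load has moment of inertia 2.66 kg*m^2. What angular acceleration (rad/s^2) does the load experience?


tau_out = tau_motor * N * eta
= 0.46 * 24 * 0.86 = 9.4944 Nm
alpha = tau_out / I = 9.4944 / 2.66
= 3.5693 rad/s^2


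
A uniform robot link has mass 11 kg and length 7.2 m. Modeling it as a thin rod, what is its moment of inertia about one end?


I = (1/3) * m * L^2
= (1/3) * 11 * 7.2^2
= 0.333333 * 11 * 51.84
= 190.08 kg*m^2


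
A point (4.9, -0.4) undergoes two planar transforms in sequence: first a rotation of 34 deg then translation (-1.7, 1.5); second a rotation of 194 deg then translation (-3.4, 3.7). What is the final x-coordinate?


After transform 1:
x1 = cos(34)*4.9 - sin(34)*-0.4 + -1.7 = 2.586
y1 = sin(34)*4.9 + cos(34)*-0.4 + 1.5 = 3.9084
After transform 2:
x2 = cos(194)*2.586 - sin(194)*3.9084 + -3.4
= -4.9636


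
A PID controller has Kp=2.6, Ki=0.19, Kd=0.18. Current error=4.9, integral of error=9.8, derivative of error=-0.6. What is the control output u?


u = Kp*e + Ki*int(e) + Kd*de/dt
= 2.6*4.9 + 0.19*9.8 + 0.18*(-0.6)
= 12.74 + 1.862 + -0.108
= 14.494


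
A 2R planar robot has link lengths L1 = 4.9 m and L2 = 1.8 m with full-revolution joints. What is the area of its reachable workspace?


r_max = L1 + L2 = 6.7 m
r_min = |L1 - L2| = 3.1 m
Area = pi*(r_max^2 - r_min^2)
= pi*(44.89 - 9.61)
= pi * 35.28
= 110.8354 m^2


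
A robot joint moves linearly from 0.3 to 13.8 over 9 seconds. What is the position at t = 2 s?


s = t/T = 2/9 = 0.2222
p(t) = p0 + (pf-p0)*s
= 0.3 + (13.8 - 0.3) * 0.2222
= 3.3


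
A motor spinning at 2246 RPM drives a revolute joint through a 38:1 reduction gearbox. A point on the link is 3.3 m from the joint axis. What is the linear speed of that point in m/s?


omega_motor = 2246 * 2*pi/60 = 235.2006 rad/s
omega_joint = omega_motor / 38 = 6.1895 rad/s
v = omega_joint * r = 6.1895 * 3.3
= 20.4253 m/s


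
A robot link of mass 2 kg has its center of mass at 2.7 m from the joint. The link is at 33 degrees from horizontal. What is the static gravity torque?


tau = m*g*L*cos(angle)
= 2 * 9.81 * 2.7 * cos(33 deg)
= 2 * 9.81 * 2.7 * 0.8387
= 44.4277 Nm


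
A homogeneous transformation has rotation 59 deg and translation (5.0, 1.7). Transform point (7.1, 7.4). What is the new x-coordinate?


x' = cos(theta)*px - sin(theta)*py + tx
= 0.515*7.1 - 0.8572*7.4 + 5.0
= 2.3137


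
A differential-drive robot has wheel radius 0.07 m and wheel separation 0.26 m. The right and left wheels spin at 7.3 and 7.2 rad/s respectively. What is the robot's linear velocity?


vR = r*wR = 0.07*7.3 = 0.511 m/s
vL = r*wL = 0.07*7.2 = 0.504 m/s
v = (vR+vL)/2 = 0.5075 m/s
omega = (vR-vL)/L = 0.0269 rad/s
linear velocity = 0.5075 m/s


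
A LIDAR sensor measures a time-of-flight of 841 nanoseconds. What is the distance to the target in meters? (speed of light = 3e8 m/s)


tof = 841 ns = 8.41e-07 s
dist = c * tof / 2
= 3e8 * 8.41e-07 / 2
= 126.15 m


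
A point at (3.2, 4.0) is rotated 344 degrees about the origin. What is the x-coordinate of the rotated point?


x' = x*cos(theta) - y*sin(theta)
cos(344 deg) = 0.9613, sin(344 deg) = -0.2756
x' = 3.2 * 0.9613 - 4.0 * -0.2756
= 3.076 - -1.1025
= 4.1786


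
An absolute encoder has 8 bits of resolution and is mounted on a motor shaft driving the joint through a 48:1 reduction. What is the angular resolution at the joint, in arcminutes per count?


counts = 2^8 = 256
effective counts at joint = 256 * 48 = 12288
resolution = 360*60 / 12288
= 1.7578 arcmin/count


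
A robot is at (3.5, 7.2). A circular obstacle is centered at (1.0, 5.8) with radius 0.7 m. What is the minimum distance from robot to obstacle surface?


center_dist = sqrt((3.5-1.0)^2 + (7.2-5.8)^2)
= sqrt(6.25 + 1.96)
= 2.8653
min_dist = center_dist - radius = 2.8653 - 0.7 = 2.1653 m


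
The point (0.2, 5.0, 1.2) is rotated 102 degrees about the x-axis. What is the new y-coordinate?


Rotation about x-axis: y' = y*cos(theta) - z*sin(theta)
= 5.0 * -0.2079 - 1.2 * 0.9781
= -2.2133


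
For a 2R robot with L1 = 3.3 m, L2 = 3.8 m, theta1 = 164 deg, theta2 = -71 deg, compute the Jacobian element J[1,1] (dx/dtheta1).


J[1,1] = -L1*sin(t1) - L2*sin(t1+t2)
= -3.3*sin(164) - 3.8*sin(93)
= -4.7044


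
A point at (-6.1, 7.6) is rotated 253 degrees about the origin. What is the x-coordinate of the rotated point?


x' = x*cos(theta) - y*sin(theta)
cos(253 deg) = -0.2924, sin(253 deg) = -0.9563
x' = -6.1 * -0.2924 - 7.6 * -0.9563
= 1.7835 - -7.2679
= 9.0514


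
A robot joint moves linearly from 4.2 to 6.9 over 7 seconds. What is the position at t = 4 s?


s = t/T = 4/7 = 0.5714
p(t) = p0 + (pf-p0)*s
= 4.2 + (6.9 - 4.2) * 0.5714
= 5.7429


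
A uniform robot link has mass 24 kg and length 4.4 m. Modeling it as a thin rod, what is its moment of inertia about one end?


I = (1/3) * m * L^2
= (1/3) * 24 * 4.4^2
= 0.333333 * 24 * 19.36
= 154.88 kg*m^2


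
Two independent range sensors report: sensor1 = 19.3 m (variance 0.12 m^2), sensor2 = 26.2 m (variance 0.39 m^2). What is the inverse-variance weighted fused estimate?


w1 = (1/var1) / (1/var1 + 1/var2)
   = 8.3333 / (8.3333 + 2.5641) = 0.7647
w2 = 1 - w1 = 0.2353
fused = w1*s1 + w2*s2 = 14.7588 + 6.1647
= 20.9235 m


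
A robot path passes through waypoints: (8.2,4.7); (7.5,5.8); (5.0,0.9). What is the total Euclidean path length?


Segment lengths:
  seg1 = sqrt((-0.7)^2 + (1.1)^2) = 1.3038
  seg2 = sqrt((-2.5)^2 + (-4.9)^2) = 5.5009
Total = 6.8047


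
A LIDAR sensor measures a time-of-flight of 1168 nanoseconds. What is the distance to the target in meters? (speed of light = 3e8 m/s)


tof = 1168 ns = 1.168e-06 s
dist = c * tof / 2
= 3e8 * 1.168e-06 / 2
= 175.2 m


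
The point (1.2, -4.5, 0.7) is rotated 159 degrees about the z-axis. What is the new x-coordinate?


Rotation about z-axis: x' = x*cos(theta) - y*sin(theta)
= 1.2 * -0.9336 - -4.5 * 0.3584
= 0.4924


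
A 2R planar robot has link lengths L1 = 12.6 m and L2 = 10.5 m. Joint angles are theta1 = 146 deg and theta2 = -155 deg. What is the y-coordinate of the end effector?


Convert angles to radians: theta1 = 2.5482, theta2 = -2.7053
y = L1*sin(theta1) + L2*sin(theta1+theta2)
y = 7.0458 + -1.6426
y = 5.4033


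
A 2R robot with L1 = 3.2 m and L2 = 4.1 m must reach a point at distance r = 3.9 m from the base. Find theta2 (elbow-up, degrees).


cos(theta2) = (r^2 - L1^2 - L2^2) / (2*L1*L2)
cos(theta2) = (15.21 - 10.24 - 16.81) / 26.24
cos(theta2) = -0.45122
theta2 = 116.822 degrees


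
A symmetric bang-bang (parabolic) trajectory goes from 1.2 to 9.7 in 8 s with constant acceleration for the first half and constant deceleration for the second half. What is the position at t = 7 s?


Symmetric rest-to-rest: each phase covers (pf-p0)/2 in time T/2. 0.5*a*(T/2)^2 = (pf-p0)/2 => a = 4*(pf-p0)/T^2
a = 4*(9.7-1.2)/8^2 = 0.5312
t = 7 is in the deceleration phase (t > T/2).
p = pf - 0.5*a*(T-t)^2 = 9.7 - 0.5*0.5312*1^2
= 9.4344


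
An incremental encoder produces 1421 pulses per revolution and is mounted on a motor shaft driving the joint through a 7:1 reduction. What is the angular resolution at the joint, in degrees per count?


counts per rev = 1421
effective counts at joint = 1421 * 7 = 9947
resolution = 360 / 9947
= 0.0362 deg/count


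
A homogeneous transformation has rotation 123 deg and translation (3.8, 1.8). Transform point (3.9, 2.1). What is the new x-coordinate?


x' = cos(theta)*px - sin(theta)*py + tx
= -0.5446*3.9 - 0.8387*2.1 + 3.8
= -0.0853


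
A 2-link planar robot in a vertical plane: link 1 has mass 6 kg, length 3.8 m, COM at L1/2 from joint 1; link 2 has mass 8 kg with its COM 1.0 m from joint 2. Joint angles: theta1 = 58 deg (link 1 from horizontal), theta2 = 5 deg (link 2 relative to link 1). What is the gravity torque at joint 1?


Horizontal distance from joint 1 to link-1 COM:
  x_c1 = (L1/2)*cos(t1) = 1.9 * 0.5299 = 1.0068 m
Horizontal distance from joint 1 to link-2 COM:
  x_c2 = L1*cos(t1) + Lc2*cos(t1+t2)
       = 3.8*0.5299 + 1.0*0.454 = 2.4677 m
tau1 = m1*g*x_c1 + m2*g*x_c2
     = 6*9.81*1.0068 + 8*9.81*2.4677
     = 59.263 + 193.6638
     = 252.9268 Nm


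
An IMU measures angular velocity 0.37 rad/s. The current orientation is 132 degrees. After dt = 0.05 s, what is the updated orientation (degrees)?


delta_theta = w * dt = 0.37 * 0.05 = 0.0185 rad
= 1.06 deg
theta_new = 132 + 1.06 = 133.06 deg


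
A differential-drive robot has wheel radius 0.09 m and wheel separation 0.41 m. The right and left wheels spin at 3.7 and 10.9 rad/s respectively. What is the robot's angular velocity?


vR = r*wR = 0.09*3.7 = 0.333 m/s
vL = r*wL = 0.09*10.9 = 0.981 m/s
v = (vR+vL)/2 = 0.657 m/s
omega = (vR-vL)/L = -1.5805 rad/s
angular velocity = -1.5805 rad/s


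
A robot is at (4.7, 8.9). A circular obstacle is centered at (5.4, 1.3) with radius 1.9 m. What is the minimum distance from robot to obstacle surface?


center_dist = sqrt((4.7-5.4)^2 + (8.9-1.3)^2)
= sqrt(0.49 + 57.76)
= 7.6322
min_dist = center_dist - radius = 7.6322 - 1.9 = 5.7322 m


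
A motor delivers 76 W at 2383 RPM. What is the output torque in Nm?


omega = 2383 * 2*pi/60 = 249.5472 rad/s
tau = P / omega = 76 / 249.5472
= 0.3046 Nm


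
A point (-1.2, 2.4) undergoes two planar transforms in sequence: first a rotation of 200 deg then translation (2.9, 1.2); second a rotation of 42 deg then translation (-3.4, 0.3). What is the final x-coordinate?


After transform 1:
x1 = cos(200)*-1.2 - sin(200)*2.4 + 2.9 = 4.8485
y1 = sin(200)*-1.2 + cos(200)*2.4 + 1.2 = -0.6448
After transform 2:
x2 = cos(42)*4.8485 - sin(42)*-0.6448 + -3.4
= 0.6346


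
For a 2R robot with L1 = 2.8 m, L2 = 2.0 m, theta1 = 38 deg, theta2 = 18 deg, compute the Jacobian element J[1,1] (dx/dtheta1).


J[1,1] = -L1*sin(t1) - L2*sin(t1+t2)
= -2.8*sin(38) - 2.0*sin(56)
= -3.3819


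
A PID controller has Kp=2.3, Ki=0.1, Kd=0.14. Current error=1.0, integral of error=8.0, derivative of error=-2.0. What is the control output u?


u = Kp*e + Ki*int(e) + Kd*de/dt
= 2.3*1.0 + 0.1*8.0 + 0.14*(-2.0)
= 2.3 + 0.8 + -0.28
= 2.82


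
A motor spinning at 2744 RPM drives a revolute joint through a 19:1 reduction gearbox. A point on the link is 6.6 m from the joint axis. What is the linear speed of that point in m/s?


omega_motor = 2744 * 2*pi/60 = 287.351 rad/s
omega_joint = omega_motor / 19 = 15.1237 rad/s
v = omega_joint * r = 15.1237 * 6.6
= 99.8167 m/s


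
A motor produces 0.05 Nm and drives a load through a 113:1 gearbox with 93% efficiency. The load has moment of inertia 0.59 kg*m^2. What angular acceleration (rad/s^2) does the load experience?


tau_out = tau_motor * N * eta
= 0.05 * 113 * 0.93 = 5.2545 Nm
alpha = tau_out / I = 5.2545 / 0.59
= 8.9059 rad/s^2


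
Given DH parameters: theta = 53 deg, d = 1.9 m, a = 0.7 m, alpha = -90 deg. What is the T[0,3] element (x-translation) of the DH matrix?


T[0,3] = a * cos(theta)
= 0.7 * cos(53 deg)
= 0.7 * 0.6018
= 0.4213


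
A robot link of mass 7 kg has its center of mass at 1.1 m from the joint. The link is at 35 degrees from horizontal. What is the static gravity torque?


tau = m*g*L*cos(angle)
= 7 * 9.81 * 1.1 * cos(35 deg)
= 7 * 9.81 * 1.1 * 0.8192
= 61.8763 Nm


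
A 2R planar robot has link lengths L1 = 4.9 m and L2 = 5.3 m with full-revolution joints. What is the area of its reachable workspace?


r_max = L1 + L2 = 10.2 m
r_min = |L1 - L2| = 0.4 m
Area = pi*(r_max^2 - r_min^2)
= pi*(104.04 - 0.16)
= pi * 103.88
= 326.3486 m^2


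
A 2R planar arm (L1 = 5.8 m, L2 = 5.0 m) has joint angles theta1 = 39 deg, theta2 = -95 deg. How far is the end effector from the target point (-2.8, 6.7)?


End effector via forward kinematics:
x = L1*cos(t1) + L2*cos(t1+t2) = 7.3034
y = L1*sin(t1) + L2*sin(t1+t2) = -0.4951
Distance to target:
d = sqrt((-2.8 - 7.3034)^2 + (6.7 - -0.4951)^2)
= sqrt(102.0789 + 51.7699)
= 12.4036 m


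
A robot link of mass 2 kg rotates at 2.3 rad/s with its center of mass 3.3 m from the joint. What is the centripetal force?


F = m * omega^2 * r
= 2 * 2.3^2 * 3.3
= 2 * 5.29 * 3.3
= 34.914 N


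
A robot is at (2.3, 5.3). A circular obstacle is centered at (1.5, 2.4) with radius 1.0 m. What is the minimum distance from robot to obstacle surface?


center_dist = sqrt((2.3-1.5)^2 + (5.3-2.4)^2)
= sqrt(0.64 + 8.41)
= 3.0083
min_dist = center_dist - radius = 3.0083 - 1.0 = 2.0083 m


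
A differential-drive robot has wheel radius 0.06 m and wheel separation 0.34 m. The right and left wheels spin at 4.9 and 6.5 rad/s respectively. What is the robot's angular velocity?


vR = r*wR = 0.06*4.9 = 0.294 m/s
vL = r*wL = 0.06*6.5 = 0.39 m/s
v = (vR+vL)/2 = 0.342 m/s
omega = (vR-vL)/L = -0.2824 rad/s
angular velocity = -0.2824 rad/s


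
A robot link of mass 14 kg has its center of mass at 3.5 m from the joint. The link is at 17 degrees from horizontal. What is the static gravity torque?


tau = m*g*L*cos(angle)
= 14 * 9.81 * 3.5 * cos(17 deg)
= 14 * 9.81 * 3.5 * 0.9563
= 459.6861 Nm


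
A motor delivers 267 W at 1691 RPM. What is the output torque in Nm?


omega = 1691 * 2*pi/60 = 177.0811 rad/s
tau = P / omega = 267 / 177.0811
= 1.5078 Nm


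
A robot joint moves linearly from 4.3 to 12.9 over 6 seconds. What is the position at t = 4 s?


s = t/T = 4/6 = 0.6667
p(t) = p0 + (pf-p0)*s
= 4.3 + (12.9 - 4.3) * 0.6667
= 10.0333


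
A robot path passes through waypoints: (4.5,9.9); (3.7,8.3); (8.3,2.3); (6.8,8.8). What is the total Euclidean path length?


Segment lengths:
  seg1 = sqrt((-0.8)^2 + (-1.6)^2) = 1.7889
  seg2 = sqrt((4.6)^2 + (-6.0)^2) = 7.5604
  seg3 = sqrt((-1.5)^2 + (6.5)^2) = 6.6708
Total = 16.0201


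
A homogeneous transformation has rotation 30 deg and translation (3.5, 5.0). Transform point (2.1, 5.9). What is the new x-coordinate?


x' = cos(theta)*px - sin(theta)*py + tx
= 0.866*2.1 - 0.5*5.9 + 3.5
= 2.3687


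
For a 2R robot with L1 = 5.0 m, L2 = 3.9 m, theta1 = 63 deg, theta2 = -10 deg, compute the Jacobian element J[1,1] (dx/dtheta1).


J[1,1] = -L1*sin(t1) - L2*sin(t1+t2)
= -5.0*sin(63) - 3.9*sin(53)
= -7.5697


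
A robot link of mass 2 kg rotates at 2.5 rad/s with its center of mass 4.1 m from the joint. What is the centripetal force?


F = m * omega^2 * r
= 2 * 2.5^2 * 4.1
= 2 * 6.25 * 4.1
= 51.25 N


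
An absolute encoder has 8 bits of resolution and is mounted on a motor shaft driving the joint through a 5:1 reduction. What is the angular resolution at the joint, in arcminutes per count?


counts = 2^8 = 256
effective counts at joint = 256 * 5 = 1280
resolution = 360*60 / 1280
= 16.875 arcmin/count


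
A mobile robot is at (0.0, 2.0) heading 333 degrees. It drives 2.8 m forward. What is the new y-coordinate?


y_new = y0 + d*sin(theta)
= 2.0 + 2.8*sin(333)
= 2.0 + -1.2712
= 0.7288


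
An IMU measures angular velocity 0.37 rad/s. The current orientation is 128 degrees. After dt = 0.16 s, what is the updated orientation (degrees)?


delta_theta = w * dt = 0.37 * 0.16 = 0.0592 rad
= 3.3919 deg
theta_new = 128 + 3.3919 = 131.3919 deg


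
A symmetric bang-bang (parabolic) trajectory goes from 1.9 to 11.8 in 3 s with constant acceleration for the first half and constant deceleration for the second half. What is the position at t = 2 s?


Symmetric rest-to-rest: each phase covers (pf-p0)/2 in time T/2. 0.5*a*(T/2)^2 = (pf-p0)/2 => a = 4*(pf-p0)/T^2
a = 4*(11.8-1.9)/3^2 = 4.4
t = 2 is in the deceleration phase (t > T/2).
p = pf - 0.5*a*(T-t)^2 = 11.8 - 0.5*4.4*1^2
= 9.6


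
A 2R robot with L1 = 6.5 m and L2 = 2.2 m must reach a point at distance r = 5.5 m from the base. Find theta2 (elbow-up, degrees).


cos(theta2) = (r^2 - L1^2 - L2^2) / (2*L1*L2)
cos(theta2) = (30.25 - 42.25 - 4.84) / 28.6
cos(theta2) = -0.588811
theta2 = 126.0727 degrees


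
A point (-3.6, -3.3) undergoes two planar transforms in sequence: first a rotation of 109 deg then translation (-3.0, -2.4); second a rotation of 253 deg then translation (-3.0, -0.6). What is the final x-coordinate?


After transform 1:
x1 = cos(109)*-3.6 - sin(109)*-3.3 + -3.0 = 1.2923
y1 = sin(109)*-3.6 + cos(109)*-3.3 + -2.4 = -4.7295
After transform 2:
x2 = cos(253)*1.2923 - sin(253)*-4.7295 + -3.0
= -7.9007


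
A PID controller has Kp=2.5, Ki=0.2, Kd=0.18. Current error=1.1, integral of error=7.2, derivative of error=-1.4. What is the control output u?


u = Kp*e + Ki*int(e) + Kd*de/dt
= 2.5*1.1 + 0.2*7.2 + 0.18*(-1.4)
= 2.75 + 1.44 + -0.252
= 3.938


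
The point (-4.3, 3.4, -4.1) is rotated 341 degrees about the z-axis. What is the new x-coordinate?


Rotation about z-axis: x' = x*cos(theta) - y*sin(theta)
= -4.3 * 0.9455 - 3.4 * -0.3256
= -2.9588


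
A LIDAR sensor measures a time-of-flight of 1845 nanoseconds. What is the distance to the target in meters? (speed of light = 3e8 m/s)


tof = 1845 ns = 1.845e-06 s
dist = c * tof / 2
= 3e8 * 1.845e-06 / 2
= 276.75 m


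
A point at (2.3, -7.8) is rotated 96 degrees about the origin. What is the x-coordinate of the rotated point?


x' = x*cos(theta) - y*sin(theta)
cos(96 deg) = -0.1045, sin(96 deg) = 0.9945
x' = 2.3 * -0.1045 - -7.8 * 0.9945
= -0.2404 - -7.7573
= 7.5169


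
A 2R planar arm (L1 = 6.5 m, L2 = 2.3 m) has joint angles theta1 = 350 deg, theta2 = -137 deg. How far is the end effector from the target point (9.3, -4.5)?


End effector via forward kinematics:
x = L1*cos(t1) + L2*cos(t1+t2) = 4.4723
y = L1*sin(t1) + L2*sin(t1+t2) = -2.3814
Distance to target:
d = sqrt((9.3 - 4.4723)^2 + (-4.5 - -2.3814)^2)
= sqrt(23.3066 + 4.4885)
= 5.2721 m


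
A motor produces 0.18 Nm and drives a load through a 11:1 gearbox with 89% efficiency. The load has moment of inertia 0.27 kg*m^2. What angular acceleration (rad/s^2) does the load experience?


tau_out = tau_motor * N * eta
= 0.18 * 11 * 0.89 = 1.7622 Nm
alpha = tau_out / I = 1.7622 / 0.27
= 6.5267 rad/s^2


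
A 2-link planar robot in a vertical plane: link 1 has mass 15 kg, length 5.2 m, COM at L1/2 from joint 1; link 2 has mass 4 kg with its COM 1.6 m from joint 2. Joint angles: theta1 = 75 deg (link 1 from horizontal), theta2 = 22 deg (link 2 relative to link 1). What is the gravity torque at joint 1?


Horizontal distance from joint 1 to link-1 COM:
  x_c1 = (L1/2)*cos(t1) = 2.6 * 0.2588 = 0.6729 m
Horizontal distance from joint 1 to link-2 COM:
  x_c2 = L1*cos(t1) + Lc2*cos(t1+t2)
       = 5.2*0.2588 + 1.6*-0.1219 = 1.1509 m
tau1 = m1*g*x_c1 + m2*g*x_c2
     = 15*9.81*0.6729 + 4*9.81*1.1509
     = 99.0216 + 45.1601
     = 144.1816 Nm


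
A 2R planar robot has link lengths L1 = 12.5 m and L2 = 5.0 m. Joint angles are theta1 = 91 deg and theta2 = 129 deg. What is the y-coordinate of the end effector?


Convert angles to radians: theta1 = 1.5882, theta2 = 2.2515
y = L1*sin(theta1) + L2*sin(theta1+theta2)
y = 12.4981 + -3.2139
y = 9.2842


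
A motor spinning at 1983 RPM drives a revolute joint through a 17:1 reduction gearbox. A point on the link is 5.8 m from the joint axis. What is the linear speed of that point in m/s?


omega_motor = 1983 * 2*pi/60 = 207.6593 rad/s
omega_joint = omega_motor / 17 = 12.2153 rad/s
v = omega_joint * r = 12.2153 * 5.8
= 70.8485 m/s


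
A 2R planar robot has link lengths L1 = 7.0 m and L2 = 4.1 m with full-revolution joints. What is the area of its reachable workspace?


r_max = L1 + L2 = 11.1 m
r_min = |L1 - L2| = 2.9 m
Area = pi*(r_max^2 - r_min^2)
= pi*(123.21 - 8.41)
= pi * 114.8
= 360.6548 m^2


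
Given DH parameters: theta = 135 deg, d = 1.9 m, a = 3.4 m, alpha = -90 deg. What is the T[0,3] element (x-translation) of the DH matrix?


T[0,3] = a * cos(theta)
= 3.4 * cos(135 deg)
= 3.4 * -0.7071
= -2.4042


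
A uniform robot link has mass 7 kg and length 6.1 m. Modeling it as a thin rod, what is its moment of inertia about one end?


I = (1/3) * m * L^2
= (1/3) * 7 * 6.1^2
= 0.333333 * 7 * 37.21
= 86.8233 kg*m^2


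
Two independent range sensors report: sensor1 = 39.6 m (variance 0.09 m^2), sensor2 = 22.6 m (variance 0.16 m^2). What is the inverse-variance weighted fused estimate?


w1 = (1/var1) / (1/var1 + 1/var2)
   = 11.1111 / (11.1111 + 6.25) = 0.64
w2 = 1 - w1 = 0.36
fused = w1*s1 + w2*s2 = 25.344 + 8.136
= 33.48 m


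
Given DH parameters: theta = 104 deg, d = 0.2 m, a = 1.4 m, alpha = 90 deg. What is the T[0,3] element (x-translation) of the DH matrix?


T[0,3] = a * cos(theta)
= 1.4 * cos(104 deg)
= 1.4 * -0.2419
= -0.3387


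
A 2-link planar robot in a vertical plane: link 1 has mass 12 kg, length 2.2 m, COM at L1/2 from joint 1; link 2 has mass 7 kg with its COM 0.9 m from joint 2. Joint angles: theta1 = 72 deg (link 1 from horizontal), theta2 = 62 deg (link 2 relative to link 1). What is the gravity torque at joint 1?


Horizontal distance from joint 1 to link-1 COM:
  x_c1 = (L1/2)*cos(t1) = 1.1 * 0.309 = 0.3399 m
Horizontal distance from joint 1 to link-2 COM:
  x_c2 = L1*cos(t1) + Lc2*cos(t1+t2)
       = 2.2*0.309 + 0.9*-0.6947 = 0.0546 m
tau1 = m1*g*x_c1 + m2*g*x_c2
     = 12*9.81*0.3399 + 7*9.81*0.0546
     = 40.0152 + 3.7525
     = 43.7677 Nm


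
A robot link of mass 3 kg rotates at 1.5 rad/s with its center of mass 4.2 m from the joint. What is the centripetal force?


F = m * omega^2 * r
= 3 * 1.5^2 * 4.2
= 3 * 2.25 * 4.2
= 28.35 N


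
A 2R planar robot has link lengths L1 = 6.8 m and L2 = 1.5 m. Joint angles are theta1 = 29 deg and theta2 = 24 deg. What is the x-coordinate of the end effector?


Convert angles to radians: theta1 = 0.5061, theta2 = 0.4189
x = L1*cos(theta1) + L2*cos(theta1+theta2)
x = 5.9474 + 0.9027
x = 6.8501


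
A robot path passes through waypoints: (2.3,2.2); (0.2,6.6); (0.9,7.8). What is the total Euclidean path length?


Segment lengths:
  seg1 = sqrt((-2.1)^2 + (4.4)^2) = 4.8754
  seg2 = sqrt((0.7)^2 + (1.2)^2) = 1.3892
Total = 6.2647


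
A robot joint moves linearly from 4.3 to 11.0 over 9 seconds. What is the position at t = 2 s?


s = t/T = 2/9 = 0.2222
p(t) = p0 + (pf-p0)*s
= 4.3 + (11.0 - 4.3) * 0.2222
= 5.7889


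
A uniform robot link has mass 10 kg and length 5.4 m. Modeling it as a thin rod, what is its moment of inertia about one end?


I = (1/3) * m * L^2
= (1/3) * 10 * 5.4^2
= 0.333333 * 10 * 29.16
= 97.2 kg*m^2


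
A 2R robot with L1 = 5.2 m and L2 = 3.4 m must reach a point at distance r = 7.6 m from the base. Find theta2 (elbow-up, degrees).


cos(theta2) = (r^2 - L1^2 - L2^2) / (2*L1*L2)
cos(theta2) = (57.76 - 27.04 - 11.56) / 35.36
cos(theta2) = 0.541855
theta2 = 57.19 degrees


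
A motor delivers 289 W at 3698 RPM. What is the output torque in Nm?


omega = 3698 * 2*pi/60 = 387.2537 rad/s
tau = P / omega = 289 / 387.2537
= 0.7463 Nm


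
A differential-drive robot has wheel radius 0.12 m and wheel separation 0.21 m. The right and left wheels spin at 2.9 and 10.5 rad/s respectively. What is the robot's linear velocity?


vR = r*wR = 0.12*2.9 = 0.348 m/s
vL = r*wL = 0.12*10.5 = 1.26 m/s
v = (vR+vL)/2 = 0.804 m/s
omega = (vR-vL)/L = -4.3429 rad/s
linear velocity = 0.804 m/s


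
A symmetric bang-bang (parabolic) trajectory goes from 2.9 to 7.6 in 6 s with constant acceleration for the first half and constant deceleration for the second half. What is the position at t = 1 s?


Symmetric rest-to-rest: each phase covers (pf-p0)/2 in time T/2. 0.5*a*(T/2)^2 = (pf-p0)/2 => a = 4*(pf-p0)/T^2
a = 4*(7.6-2.9)/6^2 = 0.5222
t = 1 is in the acceleration phase (t <= T/2).
p = p0 + 0.5*a*t^2 = 2.9 + 0.5*0.5222*1^2
= 3.1611


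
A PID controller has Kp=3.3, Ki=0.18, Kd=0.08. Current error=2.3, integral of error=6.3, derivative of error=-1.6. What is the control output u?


u = Kp*e + Ki*int(e) + Kd*de/dt
= 3.3*2.3 + 0.18*6.3 + 0.08*(-1.6)
= 7.59 + 1.134 + -0.128
= 8.596


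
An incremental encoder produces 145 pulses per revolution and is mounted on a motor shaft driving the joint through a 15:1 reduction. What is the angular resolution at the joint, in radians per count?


counts per rev = 145
effective counts at joint = 145 * 15 = 2175
resolution = 2*pi / 2175
= 0.0029 rad/count


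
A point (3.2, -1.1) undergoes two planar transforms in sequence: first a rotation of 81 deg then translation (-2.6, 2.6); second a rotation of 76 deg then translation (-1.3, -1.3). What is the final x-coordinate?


After transform 1:
x1 = cos(81)*3.2 - sin(81)*-1.1 + -2.6 = -1.013
y1 = sin(81)*3.2 + cos(81)*-1.1 + 2.6 = 5.5885
After transform 2:
x2 = cos(76)*-1.013 - sin(76)*5.5885 + -1.3
= -6.9676


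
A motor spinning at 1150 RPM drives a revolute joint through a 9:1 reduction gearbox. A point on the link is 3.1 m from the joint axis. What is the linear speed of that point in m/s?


omega_motor = 1150 * 2*pi/60 = 120.4277 rad/s
omega_joint = omega_motor / 9 = 13.3809 rad/s
v = omega_joint * r = 13.3809 * 3.1
= 41.4807 m/s


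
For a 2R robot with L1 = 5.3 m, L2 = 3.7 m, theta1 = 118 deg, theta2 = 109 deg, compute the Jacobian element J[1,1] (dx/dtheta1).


J[1,1] = -L1*sin(t1) - L2*sin(t1+t2)
= -5.3*sin(118) - 3.7*sin(227)
= -1.9736


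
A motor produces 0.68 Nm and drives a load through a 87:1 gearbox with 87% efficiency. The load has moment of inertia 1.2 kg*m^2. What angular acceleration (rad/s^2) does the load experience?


tau_out = tau_motor * N * eta
= 0.68 * 87 * 0.87 = 51.4692 Nm
alpha = tau_out / I = 51.4692 / 1.2
= 42.891 rad/s^2


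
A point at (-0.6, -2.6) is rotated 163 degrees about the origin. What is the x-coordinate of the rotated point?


x' = x*cos(theta) - y*sin(theta)
cos(163 deg) = -0.9563, sin(163 deg) = 0.2924
x' = -0.6 * -0.9563 - -2.6 * 0.2924
= 0.5738 - -0.7602
= 1.3339


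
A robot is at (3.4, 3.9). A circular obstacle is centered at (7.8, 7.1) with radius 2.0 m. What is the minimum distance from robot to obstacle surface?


center_dist = sqrt((3.4-7.8)^2 + (3.9-7.1)^2)
= sqrt(19.36 + 10.24)
= 5.4406
min_dist = center_dist - radius = 5.4406 - 2.0 = 3.4406 m


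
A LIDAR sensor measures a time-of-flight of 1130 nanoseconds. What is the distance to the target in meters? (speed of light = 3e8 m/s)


tof = 1130 ns = 1.13e-06 s
dist = c * tof / 2
= 3e8 * 1.13e-06 / 2
= 169.5 m


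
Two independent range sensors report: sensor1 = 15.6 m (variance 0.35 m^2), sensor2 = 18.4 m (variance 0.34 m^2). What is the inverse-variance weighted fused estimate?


w1 = (1/var1) / (1/var1 + 1/var2)
   = 2.8571 / (2.8571 + 2.9412) = 0.4928
w2 = 1 - w1 = 0.5072
fused = w1*s1 + w2*s2 = 7.687 + 9.3333
= 17.0203 m


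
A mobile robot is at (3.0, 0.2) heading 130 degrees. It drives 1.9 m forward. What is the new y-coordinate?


y_new = y0 + d*sin(theta)
= 0.2 + 1.9*sin(130)
= 0.2 + 1.4555
= 1.6555


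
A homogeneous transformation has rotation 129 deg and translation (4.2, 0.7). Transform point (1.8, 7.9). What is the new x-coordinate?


x' = cos(theta)*px - sin(theta)*py + tx
= -0.6293*1.8 - 0.7771*7.9 + 4.2
= -3.0722


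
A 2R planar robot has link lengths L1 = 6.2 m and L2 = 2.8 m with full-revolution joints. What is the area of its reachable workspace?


r_max = L1 + L2 = 9.0 m
r_min = |L1 - L2| = 3.4 m
Area = pi*(r_max^2 - r_min^2)
= pi*(81.0 - 11.56)
= pi * 69.44
= 218.1522 m^2


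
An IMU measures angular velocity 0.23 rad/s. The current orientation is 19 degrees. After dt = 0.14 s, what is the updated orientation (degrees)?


delta_theta = w * dt = 0.23 * 0.14 = 0.0322 rad
= 1.8449 deg
theta_new = 19 + 1.8449 = 20.8449 deg


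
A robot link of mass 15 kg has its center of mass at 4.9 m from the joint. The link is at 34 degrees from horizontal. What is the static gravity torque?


tau = m*g*L*cos(angle)
= 15 * 9.81 * 4.9 * cos(34 deg)
= 15 * 9.81 * 4.9 * 0.829
= 597.7651 Nm


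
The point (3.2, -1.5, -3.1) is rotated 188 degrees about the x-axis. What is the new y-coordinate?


Rotation about x-axis: y' = y*cos(theta) - z*sin(theta)
= -1.5 * -0.9903 - -3.1 * -0.1392
= 1.054
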